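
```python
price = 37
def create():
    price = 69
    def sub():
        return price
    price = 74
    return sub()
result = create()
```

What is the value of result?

Step 1: create() sets price = 69, then later price = 74.
Step 2: sub() is called after price is reassigned to 74. Closures capture variables by reference, not by value.
Step 3: result = 74

The answer is 74.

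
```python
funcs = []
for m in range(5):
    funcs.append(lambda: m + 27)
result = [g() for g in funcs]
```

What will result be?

Step 1: All lambdas capture m by reference. After the loop, m = 4.
Step 2: Each call returns 4 + 27 = 31.
Step 3: result = [31, 31, 31, 31, 31]

The answer is [31, 31, 31, 31, 31].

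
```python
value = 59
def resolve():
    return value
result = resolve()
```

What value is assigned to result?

Step 1: value = 59 is defined in the global scope.
Step 2: resolve() looks up value. No local value exists, so Python checks the global scope via LEGB rule and finds value = 59.
Step 3: result = 59

The answer is 59.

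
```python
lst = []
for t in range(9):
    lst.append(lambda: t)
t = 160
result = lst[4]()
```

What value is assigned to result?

Step 1: Lambdas capture the variable t by reference, not by value.
Step 2: After the loop, t is reassigned to 160.
Step 3: lst[4]() looks up the current t = 160. result = 160

The answer is 160.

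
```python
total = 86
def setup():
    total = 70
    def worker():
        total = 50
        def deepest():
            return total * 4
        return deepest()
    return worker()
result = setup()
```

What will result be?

Step 1: deepest() looks up total through LEGB: not local, finds total = 50 in enclosing worker().
Step 2: Returns 50 * 4 = 200.
Step 3: result = 200

The answer is 200.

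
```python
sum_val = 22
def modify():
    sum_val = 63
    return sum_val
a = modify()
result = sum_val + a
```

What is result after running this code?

Step 1: Global sum_val = 22. modify() returns local sum_val = 63.
Step 2: a = 63. Global sum_val still = 22.
Step 3: result = 22 + 63 = 85

The answer is 85.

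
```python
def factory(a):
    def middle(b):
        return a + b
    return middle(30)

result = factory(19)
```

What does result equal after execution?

Step 1: factory(19) passes a = 19.
Step 2: middle(30) has b = 30, reads a = 19 from enclosing.
Step 3: result = 19 + 30 = 49

The answer is 49.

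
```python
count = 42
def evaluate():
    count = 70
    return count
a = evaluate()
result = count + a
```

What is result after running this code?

Step 1: Global count = 42. evaluate() returns local count = 70.
Step 2: a = 70. Global count still = 42.
Step 3: result = 42 + 70 = 112

The answer is 112.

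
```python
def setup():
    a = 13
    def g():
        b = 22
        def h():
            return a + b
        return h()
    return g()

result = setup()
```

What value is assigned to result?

Step 1: setup() defines a = 13. g() defines b = 22.
Step 2: h() accesses both from enclosing scopes: a = 13, b = 22.
Step 3: result = 13 + 22 = 35

The answer is 35.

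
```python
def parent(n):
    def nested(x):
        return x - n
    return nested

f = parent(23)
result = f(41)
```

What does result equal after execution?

Step 1: parent(23) creates a closure capturing n = 23.
Step 2: f(41) computes 41 - 23 = 18.
Step 3: result = 18

The answer is 18.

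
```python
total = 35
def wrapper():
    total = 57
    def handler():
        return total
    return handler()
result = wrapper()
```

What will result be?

Step 1: total = 35 globally, but wrapper() defines total = 57 locally.
Step 2: handler() looks up total. Not in local scope, so checks enclosing scope (wrapper) and finds total = 57.
Step 3: result = 57

The answer is 57.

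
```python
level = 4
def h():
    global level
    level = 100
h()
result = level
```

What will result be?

Step 1: level = 4 globally.
Step 2: h() declares global level and sets it to 100.
Step 3: After h(), global level = 100. result = 100

The answer is 100.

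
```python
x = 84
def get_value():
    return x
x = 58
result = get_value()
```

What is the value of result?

Step 1: x is first set to 84, then reassigned to 58.
Step 2: get_value() is called after the reassignment, so it looks up the current global x = 58.
Step 3: result = 58

The answer is 58.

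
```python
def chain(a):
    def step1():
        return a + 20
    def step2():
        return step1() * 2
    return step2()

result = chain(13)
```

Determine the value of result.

Step 1: chain(13) captures a = 13.
Step 2: step2() calls step1() which returns 13 + 20 = 33.
Step 3: step2() returns 33 * 2 = 66

The answer is 66.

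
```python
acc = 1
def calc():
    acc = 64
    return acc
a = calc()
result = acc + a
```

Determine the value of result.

Step 1: Global acc = 1. calc() returns local acc = 64.
Step 2: a = 64. Global acc still = 1.
Step 3: result = 1 + 64 = 65

The answer is 65.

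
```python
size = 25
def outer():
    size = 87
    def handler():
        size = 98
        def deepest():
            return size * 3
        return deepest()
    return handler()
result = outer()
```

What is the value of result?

Step 1: deepest() looks up size through LEGB: not local, finds size = 98 in enclosing handler().
Step 2: Returns 98 * 3 = 294.
Step 3: result = 294

The answer is 294.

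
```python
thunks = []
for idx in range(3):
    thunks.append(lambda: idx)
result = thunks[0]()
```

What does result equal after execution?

Step 1: The loop creates 3 lambdas, all referencing the same variable idx.
Step 2: After the loop, idx = 2 (final value).
Step 3: thunks[0]() looks up idx at call time and finds 2. This is the late binding gotcha. result = 2

The answer is 2.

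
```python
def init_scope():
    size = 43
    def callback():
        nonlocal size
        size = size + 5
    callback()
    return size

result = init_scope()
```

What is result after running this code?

Step 1: init_scope() sets size = 43.
Step 2: callback() uses nonlocal to modify size in init_scope's scope: size = 43 + 5 = 48.
Step 3: init_scope() returns the modified size = 48

The answer is 48.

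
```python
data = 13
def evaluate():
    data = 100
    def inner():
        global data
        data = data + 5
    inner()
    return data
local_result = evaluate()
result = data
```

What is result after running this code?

Step 1: Global data = 13. evaluate() creates local data = 100.
Step 2: inner() declares global data and adds 5: global data = 13 + 5 = 18.
Step 3: evaluate() returns its local data = 100 (unaffected by inner).
Step 4: result = global data = 18

The answer is 18.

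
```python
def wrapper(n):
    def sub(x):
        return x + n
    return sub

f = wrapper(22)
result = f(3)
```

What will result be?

Step 1: wrapper(22) creates a closure that captures n = 22.
Step 2: f(3) calls the closure with x = 3, returning 3 + 22 = 25.
Step 3: result = 25

The answer is 25.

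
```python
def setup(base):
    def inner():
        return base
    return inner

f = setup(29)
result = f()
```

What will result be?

Step 1: setup(29) creates closure capturing base = 29.
Step 2: f() returns the captured base = 29.
Step 3: result = 29

The answer is 29.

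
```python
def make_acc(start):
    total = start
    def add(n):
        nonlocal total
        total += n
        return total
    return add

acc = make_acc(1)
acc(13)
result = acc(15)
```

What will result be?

Step 1: make_acc(1) creates closure with total = 1.
Step 2: First acc(13): total = 1 + 13 = 14.
Step 3: Second acc(15): total = 14 + 15 = 29. result = 29

The answer is 29.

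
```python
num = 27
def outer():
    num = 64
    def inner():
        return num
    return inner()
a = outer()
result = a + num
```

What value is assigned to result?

Step 1: outer() has local num = 64. inner() reads from enclosing.
Step 2: outer() returns 64. Global num = 27 unchanged.
Step 3: result = 64 + 27 = 91

The answer is 91.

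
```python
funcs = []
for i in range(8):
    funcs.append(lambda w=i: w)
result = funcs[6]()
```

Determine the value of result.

Step 1: Default argument w=i captures i's value at each iteration.
Step 2: funcs[6] captured w = 6 when i was 6.
Step 3: result = 6

The answer is 6.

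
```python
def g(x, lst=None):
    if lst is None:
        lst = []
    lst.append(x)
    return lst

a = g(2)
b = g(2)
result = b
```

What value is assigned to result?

Step 1: None default with guard creates a NEW list each call.
Step 2: a = [2] (fresh list). b = [2] (another fresh list).
Step 3: result = [2] (this is the fix for mutable default)

The answer is [2].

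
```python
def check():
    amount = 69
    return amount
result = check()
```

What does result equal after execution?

Step 1: check() defines amount = 69 in its local scope.
Step 2: return amount finds the local variable amount = 69.
Step 3: result = 69

The answer is 69.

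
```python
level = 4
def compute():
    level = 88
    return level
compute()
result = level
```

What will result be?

Step 1: level = 4 globally.
Step 2: compute() creates a LOCAL level = 88 (no global keyword!).
Step 3: The global level is unchanged. result = 4

The answer is 4.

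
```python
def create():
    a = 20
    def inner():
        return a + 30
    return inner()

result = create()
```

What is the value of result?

Step 1: create() defines a = 20.
Step 2: inner() reads a = 20 from enclosing scope, returns 20 + 30 = 50.
Step 3: result = 50

The answer is 50.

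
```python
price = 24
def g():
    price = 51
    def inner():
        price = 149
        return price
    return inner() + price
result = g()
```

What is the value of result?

Step 1: g() has local price = 51. inner() has local price = 149.
Step 2: inner() returns its local price = 149.
Step 3: g() returns 149 + its own price (51) = 200

The answer is 200.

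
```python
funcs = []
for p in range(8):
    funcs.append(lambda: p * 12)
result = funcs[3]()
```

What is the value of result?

Step 1: All lambdas reference the same variable p (late binding).
Step 2: After the loop, p = 7. Every lambda returns p * 12.
Step 3: funcs[3]() = 7 * 12 = 84

The answer is 84.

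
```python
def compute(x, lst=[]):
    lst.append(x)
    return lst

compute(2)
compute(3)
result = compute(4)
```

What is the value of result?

Step 1: Mutable default argument gotcha! The list [] is created once.
Step 2: Each call appends to the SAME list: [2], [2, 3], [2, 3, 4].
Step 3: result = [2, 3, 4]

The answer is [2, 3, 4].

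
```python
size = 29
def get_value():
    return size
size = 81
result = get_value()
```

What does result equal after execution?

Step 1: size is first set to 29, then reassigned to 81.
Step 2: get_value() is called after the reassignment, so it looks up the current global size = 81.
Step 3: result = 81

The answer is 81.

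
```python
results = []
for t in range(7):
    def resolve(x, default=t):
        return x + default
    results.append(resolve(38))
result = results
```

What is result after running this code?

Step 1: Default argument default=t is evaluated at function definition time.
Step 2: Each iteration creates resolve with default = current t value.
Step 3: resolve(38) returns 38 + default. results = [38, 39, 40, 41, 42, 43, 44]

The answer is [38, 39, 40, 41, 42, 43, 44].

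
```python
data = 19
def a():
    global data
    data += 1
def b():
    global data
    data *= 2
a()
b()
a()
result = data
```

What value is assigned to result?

Step 1: data = 19.
Step 2: a(): data = 19 + 1 = 20.
Step 3: b(): data = 20 * 2 = 40.
Step 4: a(): data = 40 + 1 = 41

The answer is 41.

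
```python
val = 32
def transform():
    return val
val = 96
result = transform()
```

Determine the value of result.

Step 1: val is first set to 32, then reassigned to 96.
Step 2: transform() is called after the reassignment, so it looks up the current global val = 96.
Step 3: result = 96

The answer is 96.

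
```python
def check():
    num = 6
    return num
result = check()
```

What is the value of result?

Step 1: check() defines num = 6 in its local scope.
Step 2: return num finds the local variable num = 6.
Step 3: result = 6

The answer is 6.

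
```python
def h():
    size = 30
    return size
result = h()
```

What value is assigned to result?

Step 1: h() defines size = 30 in its local scope.
Step 2: return size finds the local variable size = 30.
Step 3: result = 30

The answer is 30.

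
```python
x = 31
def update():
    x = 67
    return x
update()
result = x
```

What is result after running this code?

Step 1: x = 31 globally.
Step 2: update() creates a LOCAL x = 67 (no global keyword!).
Step 3: The global x is unchanged. result = 31

The answer is 31.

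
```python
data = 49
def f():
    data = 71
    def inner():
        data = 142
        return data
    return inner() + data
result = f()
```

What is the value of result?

Step 1: f() has local data = 71. inner() has local data = 142.
Step 2: inner() returns its local data = 142.
Step 3: f() returns 142 + its own data (71) = 213

The answer is 213.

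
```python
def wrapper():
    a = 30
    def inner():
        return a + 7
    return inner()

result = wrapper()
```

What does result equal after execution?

Step 1: wrapper() defines a = 30.
Step 2: inner() reads a = 30 from enclosing scope, returns 30 + 7 = 37.
Step 3: result = 37

The answer is 37.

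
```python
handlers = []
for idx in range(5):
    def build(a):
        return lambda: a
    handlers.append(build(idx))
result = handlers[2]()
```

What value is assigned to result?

Step 1: build(idx) creates a new scope capturing a = idx at call time.
Step 2: handlers[2] = build(2), so its lambda captures a = 2.
Step 3: result = 2 (closure factory fixes late binding)

The answer is 2.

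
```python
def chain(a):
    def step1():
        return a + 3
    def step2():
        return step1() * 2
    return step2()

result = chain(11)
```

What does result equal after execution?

Step 1: chain(11) captures a = 11.
Step 2: step2() calls step1() which returns 11 + 3 = 14.
Step 3: step2() returns 14 * 2 = 28

The answer is 28.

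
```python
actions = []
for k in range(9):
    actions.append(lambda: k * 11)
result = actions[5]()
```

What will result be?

Step 1: All lambdas reference the same variable k (late binding).
Step 2: After the loop, k = 8. Every lambda returns k * 11.
Step 3: actions[5]() = 8 * 11 = 88

The answer is 88.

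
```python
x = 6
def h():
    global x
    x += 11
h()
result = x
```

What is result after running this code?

Step 1: x = 6 globally.
Step 2: h() modifies global x: x += 11 = 17.
Step 3: result = 17

The answer is 17.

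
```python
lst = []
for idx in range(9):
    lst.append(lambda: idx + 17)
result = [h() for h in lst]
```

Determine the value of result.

Step 1: All lambdas capture idx by reference. After the loop, idx = 8.
Step 2: Each call returns 8 + 17 = 25.
Step 3: result = [25, 25, 25, 25, 25, 25, 25, 25, 25]

The answer is [25, 25, 25, 25, 25, 25, 25, 25, 25].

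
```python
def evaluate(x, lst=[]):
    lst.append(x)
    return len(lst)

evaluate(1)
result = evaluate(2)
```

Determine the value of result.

Step 1: Mutable default list persists between calls.
Step 2: First call: lst = [1], len = 1. Second call: lst = [1, 2], len = 2.
Step 3: result = 2

The answer is 2.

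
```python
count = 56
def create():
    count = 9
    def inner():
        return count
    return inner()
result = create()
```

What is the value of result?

Step 1: count = 56 globally, but create() defines count = 9 locally.
Step 2: inner() looks up count. Not in local scope, so checks enclosing scope (create) and finds count = 9.
Step 3: result = 9

The answer is 9.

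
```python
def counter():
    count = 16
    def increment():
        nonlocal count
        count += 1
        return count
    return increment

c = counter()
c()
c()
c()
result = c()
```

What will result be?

Step 1: counter() creates closure with count = 16.
Step 2: Each c() call increments count via nonlocal. After 4 calls: 16 + 4 = 20.
Step 3: result = 20

The answer is 20.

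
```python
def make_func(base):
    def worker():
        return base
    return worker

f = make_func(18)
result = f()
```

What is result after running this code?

Step 1: make_func(18) creates closure capturing base = 18.
Step 2: f() returns the captured base = 18.
Step 3: result = 18

The answer is 18.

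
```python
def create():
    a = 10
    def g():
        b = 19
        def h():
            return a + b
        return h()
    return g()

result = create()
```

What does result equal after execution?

Step 1: create() defines a = 10. g() defines b = 19.
Step 2: h() accesses both from enclosing scopes: a = 10, b = 19.
Step 3: result = 10 + 19 = 29

The answer is 29.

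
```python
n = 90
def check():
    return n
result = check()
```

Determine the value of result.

Step 1: n = 90 is defined in the global scope.
Step 2: check() looks up n. No local n exists, so Python checks the global scope via LEGB rule and finds n = 90.
Step 3: result = 90

The answer is 90.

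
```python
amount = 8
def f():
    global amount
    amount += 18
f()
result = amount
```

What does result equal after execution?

Step 1: amount = 8 globally.
Step 2: f() modifies global amount: amount += 18 = 26.
Step 3: result = 26

The answer is 26.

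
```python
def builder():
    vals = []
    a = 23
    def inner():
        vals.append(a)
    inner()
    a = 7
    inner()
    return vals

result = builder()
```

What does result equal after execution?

Step 1: a = 23. inner() appends current a to vals.
Step 2: First inner(): appends 23. Then a = 7.
Step 3: Second inner(): appends 7 (closure sees updated a). result = [23, 7]

The answer is [23, 7].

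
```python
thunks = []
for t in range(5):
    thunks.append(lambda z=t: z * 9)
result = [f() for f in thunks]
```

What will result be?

Step 1: Default arg z=t captures t at each iteration.
Step 2: thunks[k] has z defaulting to k, returns k * 9.
Step 3: result = [0, 9, 18, 27, 36]

The answer is [0, 9, 18, 27, 36].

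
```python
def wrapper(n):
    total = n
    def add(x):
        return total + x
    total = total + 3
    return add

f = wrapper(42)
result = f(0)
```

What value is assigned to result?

Step 1: wrapper(42) sets total = 42, then total = 42 + 3 = 45.
Step 2: Closures capture by reference, so add sees total = 45.
Step 3: f(0) returns 45 + 0 = 45

The answer is 45.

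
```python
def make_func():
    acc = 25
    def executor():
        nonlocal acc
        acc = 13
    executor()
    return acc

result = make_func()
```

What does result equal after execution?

Step 1: make_func() sets acc = 25.
Step 2: executor() uses nonlocal to reassign acc = 13.
Step 3: result = 13

The answer is 13.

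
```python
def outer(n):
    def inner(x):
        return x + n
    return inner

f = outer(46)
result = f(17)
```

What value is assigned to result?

Step 1: outer(46) creates a closure that captures n = 46.
Step 2: f(17) calls the closure with x = 17, returning 17 + 46 = 63.
Step 3: result = 63

The answer is 63.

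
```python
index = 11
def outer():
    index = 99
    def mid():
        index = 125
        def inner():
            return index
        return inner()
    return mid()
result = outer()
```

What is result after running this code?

Step 1: Three levels of shadowing: global 11, outer 99, mid 125.
Step 2: inner() finds index = 125 in enclosing mid() scope.
Step 3: result = 125

The answer is 125.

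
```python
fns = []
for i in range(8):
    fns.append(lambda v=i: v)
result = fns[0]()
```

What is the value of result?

Step 1: Default argument v=i captures i's value at each iteration.
Step 2: fns[0] captured v = 0 when i was 0.
Step 3: result = 0

The answer is 0.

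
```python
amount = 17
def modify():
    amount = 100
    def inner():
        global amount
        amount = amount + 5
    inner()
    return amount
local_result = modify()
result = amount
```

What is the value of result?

Step 1: Global amount = 17. modify() creates local amount = 100.
Step 2: inner() declares global amount and adds 5: global amount = 17 + 5 = 22.
Step 3: modify() returns its local amount = 100 (unaffected by inner).
Step 4: result = global amount = 22

The answer is 22.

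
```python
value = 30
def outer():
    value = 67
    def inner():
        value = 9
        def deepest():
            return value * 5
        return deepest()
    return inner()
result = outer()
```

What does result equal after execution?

Step 1: deepest() looks up value through LEGB: not local, finds value = 9 in enclosing inner().
Step 2: Returns 9 * 5 = 45.
Step 3: result = 45

The answer is 45.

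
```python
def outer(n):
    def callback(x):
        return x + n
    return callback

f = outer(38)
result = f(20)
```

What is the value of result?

Step 1: outer(38) creates a closure that captures n = 38.
Step 2: f(20) calls the closure with x = 20, returning 20 + 38 = 58.
Step 3: result = 58

The answer is 58.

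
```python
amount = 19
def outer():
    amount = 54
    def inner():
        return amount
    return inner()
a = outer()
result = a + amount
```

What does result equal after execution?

Step 1: outer() has local amount = 54. inner() reads from enclosing.
Step 2: outer() returns 54. Global amount = 19 unchanged.
Step 3: result = 54 + 19 = 73

The answer is 73.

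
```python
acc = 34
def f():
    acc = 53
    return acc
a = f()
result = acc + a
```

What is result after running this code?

Step 1: Global acc = 34. f() returns local acc = 53.
Step 2: a = 53. Global acc still = 34.
Step 3: result = 34 + 53 = 87

The answer is 87.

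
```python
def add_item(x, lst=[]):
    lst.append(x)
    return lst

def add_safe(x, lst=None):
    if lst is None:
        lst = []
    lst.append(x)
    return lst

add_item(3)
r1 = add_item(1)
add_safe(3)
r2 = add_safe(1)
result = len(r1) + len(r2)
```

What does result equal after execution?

Step 1: add_item shares mutable default: after 2 calls, lst = [3, 1], len = 2.
Step 2: add_safe creates fresh list each time: r2 = [1], len = 1.
Step 3: result = 2 + 1 = 3

The answer is 3.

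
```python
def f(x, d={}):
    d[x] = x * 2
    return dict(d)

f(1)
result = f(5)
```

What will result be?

Step 1: Mutable default dict is shared across calls.
Step 2: First call adds 1: 2. Second call adds 5: 10.
Step 3: result = {1: 2, 5: 10}

The answer is {1: 2, 5: 10}.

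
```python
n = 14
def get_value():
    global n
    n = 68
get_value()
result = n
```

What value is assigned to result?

Step 1: n = 14 globally.
Step 2: get_value() declares global n and sets it to 68.
Step 3: After get_value(), global n = 68. result = 68

The answer is 68.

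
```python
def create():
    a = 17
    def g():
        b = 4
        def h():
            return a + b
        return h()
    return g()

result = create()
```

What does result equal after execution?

Step 1: create() defines a = 17. g() defines b = 4.
Step 2: h() accesses both from enclosing scopes: a = 17, b = 4.
Step 3: result = 17 + 4 = 21

The answer is 21.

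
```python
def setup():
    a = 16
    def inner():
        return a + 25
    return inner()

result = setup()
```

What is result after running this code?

Step 1: setup() defines a = 16.
Step 2: inner() reads a = 16 from enclosing scope, returns 16 + 25 = 41.
Step 3: result = 41

The answer is 41.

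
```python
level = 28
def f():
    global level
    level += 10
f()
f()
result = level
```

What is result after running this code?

Step 1: level = 28.
Step 2: First f(): level = 28 + 10 = 38.
Step 3: Second f(): level = 38 + 10 = 48. result = 48

The answer is 48.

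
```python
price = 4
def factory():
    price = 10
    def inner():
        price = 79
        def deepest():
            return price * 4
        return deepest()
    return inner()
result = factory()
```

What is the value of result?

Step 1: deepest() looks up price through LEGB: not local, finds price = 79 in enclosing inner().
Step 2: Returns 79 * 4 = 316.
Step 3: result = 316

The answer is 316.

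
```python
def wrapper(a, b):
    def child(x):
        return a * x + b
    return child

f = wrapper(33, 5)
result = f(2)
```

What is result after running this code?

Step 1: wrapper(33, 5) captures a = 33, b = 5.
Step 2: f(2) computes 33 * 2 + 5 = 71.
Step 3: result = 71

The answer is 71.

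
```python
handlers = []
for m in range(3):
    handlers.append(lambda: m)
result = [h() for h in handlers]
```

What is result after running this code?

Step 1: All 3 lambdas share the same variable m.
Step 2: After the loop, m = 2.
Step 3: Each call returns 2. result = [2, 2, 2]

The answer is [2, 2, 2].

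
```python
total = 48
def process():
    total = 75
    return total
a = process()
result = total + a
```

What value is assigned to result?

Step 1: Global total = 48. process() returns local total = 75.
Step 2: a = 75. Global total still = 48.
Step 3: result = 48 + 75 = 123

The answer is 123.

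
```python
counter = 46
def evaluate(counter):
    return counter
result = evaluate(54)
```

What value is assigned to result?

Step 1: Global counter = 46.
Step 2: evaluate(54) takes parameter counter = 54, which shadows the global.
Step 3: result = 54

The answer is 54.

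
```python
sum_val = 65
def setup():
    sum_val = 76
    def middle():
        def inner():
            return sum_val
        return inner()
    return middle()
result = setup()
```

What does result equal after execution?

Step 1: setup() defines sum_val = 76. middle() and inner() have no local sum_val.
Step 2: inner() checks local (none), enclosing middle() (none), enclosing setup() and finds sum_val = 76.
Step 3: result = 76

The answer is 76.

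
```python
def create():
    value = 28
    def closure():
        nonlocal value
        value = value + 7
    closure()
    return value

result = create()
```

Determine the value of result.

Step 1: create() sets value = 28.
Step 2: closure() uses nonlocal to modify value in create's scope: value = 28 + 7 = 35.
Step 3: create() returns the modified value = 35

The answer is 35.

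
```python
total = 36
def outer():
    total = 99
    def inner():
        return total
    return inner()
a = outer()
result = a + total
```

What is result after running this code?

Step 1: outer() has local total = 99. inner() reads from enclosing.
Step 2: outer() returns 99. Global total = 36 unchanged.
Step 3: result = 99 + 36 = 135

The answer is 135.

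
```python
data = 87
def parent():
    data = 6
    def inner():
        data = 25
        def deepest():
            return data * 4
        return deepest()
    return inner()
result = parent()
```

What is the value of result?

Step 1: deepest() looks up data through LEGB: not local, finds data = 25 in enclosing inner().
Step 2: Returns 25 * 4 = 100.
Step 3: result = 100

The answer is 100.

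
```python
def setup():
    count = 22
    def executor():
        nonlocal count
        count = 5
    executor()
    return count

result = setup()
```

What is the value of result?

Step 1: setup() sets count = 22.
Step 2: executor() uses nonlocal to reassign count = 5.
Step 3: result = 5

The answer is 5.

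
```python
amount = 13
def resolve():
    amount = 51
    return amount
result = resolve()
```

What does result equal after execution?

Step 1: Global amount = 13.
Step 2: resolve() creates local amount = 51, shadowing the global.
Step 3: Returns local amount = 51. result = 51

The answer is 51.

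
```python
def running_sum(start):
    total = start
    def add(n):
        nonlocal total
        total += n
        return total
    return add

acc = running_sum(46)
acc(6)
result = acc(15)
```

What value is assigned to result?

Step 1: running_sum(46) creates closure with total = 46.
Step 2: First acc(6): total = 46 + 6 = 52.
Step 3: Second acc(15): total = 52 + 15 = 67. result = 67

The answer is 67.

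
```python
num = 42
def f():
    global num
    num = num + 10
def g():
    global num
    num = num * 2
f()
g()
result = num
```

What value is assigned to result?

Step 1: num = 42.
Step 2: f() adds 10: num = 42 + 10 = 52.
Step 3: g() doubles: num = 52 * 2 = 104.
Step 4: result = 104

The answer is 104.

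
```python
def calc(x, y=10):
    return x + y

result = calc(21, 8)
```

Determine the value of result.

Step 1: calc(21, 8) overrides default y with 8.
Step 2: Returns 21 + 8 = 29.
Step 3: result = 29

The answer is 29.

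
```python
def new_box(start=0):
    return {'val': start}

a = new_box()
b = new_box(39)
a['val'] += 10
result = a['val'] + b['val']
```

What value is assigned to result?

Step 1: new_box() returns a new dict each call (immutable default 0).
Step 2: a = {'val': 0}, b = {'val': 39}.
Step 3: a['val'] += 10 = 10. result = 10 + 39 = 49

The answer is 49.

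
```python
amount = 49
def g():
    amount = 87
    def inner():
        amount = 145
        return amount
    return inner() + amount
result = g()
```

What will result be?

Step 1: g() has local amount = 87. inner() has local amount = 145.
Step 2: inner() returns its local amount = 145.
Step 3: g() returns 145 + its own amount (87) = 232

The answer is 232.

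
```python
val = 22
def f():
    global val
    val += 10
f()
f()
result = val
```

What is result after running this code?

Step 1: val = 22.
Step 2: First f(): val = 22 + 10 = 32.
Step 3: Second f(): val = 32 + 10 = 42. result = 42

The answer is 42.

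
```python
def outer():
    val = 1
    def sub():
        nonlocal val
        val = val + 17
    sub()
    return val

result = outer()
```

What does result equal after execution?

Step 1: outer() sets val = 1.
Step 2: sub() uses nonlocal to modify val in outer's scope: val = 1 + 17 = 18.
Step 3: outer() returns the modified val = 18

The answer is 18.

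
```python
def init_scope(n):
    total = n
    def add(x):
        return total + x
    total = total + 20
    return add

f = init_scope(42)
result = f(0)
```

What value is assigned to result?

Step 1: init_scope(42) sets total = 42, then total = 42 + 20 = 62.
Step 2: Closures capture by reference, so add sees total = 62.
Step 3: f(0) returns 62 + 0 = 62

The answer is 62.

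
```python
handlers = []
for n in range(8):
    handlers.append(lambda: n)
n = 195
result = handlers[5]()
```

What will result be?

Step 1: Lambdas capture the variable n by reference, not by value.
Step 2: After the loop, n is reassigned to 195.
Step 3: handlers[5]() looks up the current n = 195. result = 195

The answer is 195.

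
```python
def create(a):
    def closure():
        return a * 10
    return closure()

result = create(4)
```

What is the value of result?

Step 1: create(4) binds parameter a = 4.
Step 2: closure() accesses a = 4 from enclosing scope.
Step 3: result = 4 * 10 = 40

The answer is 40.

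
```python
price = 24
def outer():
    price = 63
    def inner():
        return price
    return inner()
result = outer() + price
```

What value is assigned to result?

Step 1: Global price = 24. outer() shadows with price = 63.
Step 2: inner() returns enclosing price = 63. outer() = 63.
Step 3: result = 63 + global price (24) = 87

The answer is 87.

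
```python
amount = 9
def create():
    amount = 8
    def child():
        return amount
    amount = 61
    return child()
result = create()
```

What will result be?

Step 1: create() sets amount = 8, then later amount = 61.
Step 2: child() is called after amount is reassigned to 61. Closures capture variables by reference, not by value.
Step 3: result = 61

The answer is 61.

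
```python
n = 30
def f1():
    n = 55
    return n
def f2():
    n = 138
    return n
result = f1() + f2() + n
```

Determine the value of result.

Step 1: Each function shadows global n with its own local.
Step 2: f1() returns 55, f2() returns 138.
Step 3: Global n = 30 is unchanged. result = 55 + 138 + 30 = 223

The answer is 223.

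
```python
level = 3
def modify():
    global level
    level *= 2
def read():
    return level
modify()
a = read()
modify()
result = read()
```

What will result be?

Step 1: level = 3.
Step 2: First modify(): level = 3 * 2 = 6.
Step 3: Second modify(): level = 6 * 2 = 12.
Step 4: read() returns 12

The answer is 12.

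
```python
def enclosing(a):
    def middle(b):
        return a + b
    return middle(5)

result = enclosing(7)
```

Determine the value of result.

Step 1: enclosing(7) passes a = 7.
Step 2: middle(5) has b = 5, reads a = 7 from enclosing.
Step 3: result = 7 + 5 = 12

The answer is 12.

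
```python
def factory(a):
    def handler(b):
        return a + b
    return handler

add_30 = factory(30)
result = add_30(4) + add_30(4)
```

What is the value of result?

Step 1: add_30 captures a = 30.
Step 2: add_30(4) = 30 + 4 = 34, called twice.
Step 3: result = 34 + 34 = 68

The answer is 68.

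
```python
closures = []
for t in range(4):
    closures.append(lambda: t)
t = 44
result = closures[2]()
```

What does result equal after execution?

Step 1: Lambdas capture the variable t by reference, not by value.
Step 2: After the loop, t is reassigned to 44.
Step 3: closures[2]() looks up the current t = 44. result = 44

The answer is 44.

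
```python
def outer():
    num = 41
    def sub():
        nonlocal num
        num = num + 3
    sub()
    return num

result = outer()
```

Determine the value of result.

Step 1: outer() sets num = 41.
Step 2: sub() uses nonlocal to modify num in outer's scope: num = 41 + 3 = 44.
Step 3: outer() returns the modified num = 44

The answer is 44.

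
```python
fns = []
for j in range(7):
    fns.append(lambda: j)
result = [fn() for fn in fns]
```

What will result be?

Step 1: All 7 lambdas share the same variable j.
Step 2: After the loop, j = 6.
Step 3: Each call returns 6. result = [6, 6, 6, 6, 6, 6, 6]

The answer is [6, 6, 6, 6, 6, 6, 6].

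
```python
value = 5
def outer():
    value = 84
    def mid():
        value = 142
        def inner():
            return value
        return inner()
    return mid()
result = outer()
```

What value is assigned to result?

Step 1: Three levels of shadowing: global 5, outer 84, mid 142.
Step 2: inner() finds value = 142 in enclosing mid() scope.
Step 3: result = 142

The answer is 142.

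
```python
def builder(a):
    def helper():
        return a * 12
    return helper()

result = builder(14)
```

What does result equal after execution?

Step 1: builder(14) binds parameter a = 14.
Step 2: helper() accesses a = 14 from enclosing scope.
Step 3: result = 14 * 12 = 168

The answer is 168.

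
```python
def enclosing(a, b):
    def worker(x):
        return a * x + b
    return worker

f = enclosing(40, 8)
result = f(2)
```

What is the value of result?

Step 1: enclosing(40, 8) captures a = 40, b = 8.
Step 2: f(2) computes 40 * 2 + 8 = 88.
Step 3: result = 88

The answer is 88.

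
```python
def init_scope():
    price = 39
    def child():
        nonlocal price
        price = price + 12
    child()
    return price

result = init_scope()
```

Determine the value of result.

Step 1: init_scope() sets price = 39.
Step 2: child() uses nonlocal to modify price in init_scope's scope: price = 39 + 12 = 51.
Step 3: init_scope() returns the modified price = 51

The answer is 51.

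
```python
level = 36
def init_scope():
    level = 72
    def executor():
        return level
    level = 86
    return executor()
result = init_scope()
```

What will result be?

Step 1: init_scope() sets level = 72, then later level = 86.
Step 2: executor() is called after level is reassigned to 86. Closures capture variables by reference, not by value.
Step 3: result = 86

The answer is 86.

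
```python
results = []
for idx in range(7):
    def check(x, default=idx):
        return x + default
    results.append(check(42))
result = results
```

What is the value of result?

Step 1: Default argument default=idx is evaluated at function definition time.
Step 2: Each iteration creates check with default = current idx value.
Step 3: check(42) returns 42 + default. results = [42, 43, 44, 45, 46, 47, 48]

The answer is [42, 43, 44, 45, 46, 47, 48].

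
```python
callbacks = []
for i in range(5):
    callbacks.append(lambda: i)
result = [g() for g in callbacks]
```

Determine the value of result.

Step 1: All 5 lambdas share the same variable i.
Step 2: After the loop, i = 4.
Step 3: Each call returns 4. result = [4, 4, 4, 4, 4]

The answer is [4, 4, 4, 4, 4].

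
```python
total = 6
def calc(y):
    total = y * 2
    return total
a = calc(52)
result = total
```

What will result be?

Step 1: Global total = 6.
Step 2: calc(52) creates local total = 52 * 2 = 104.
Step 3: Global total unchanged because no global keyword. result = 6

The answer is 6.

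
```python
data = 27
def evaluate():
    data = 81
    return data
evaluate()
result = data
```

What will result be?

Step 1: data = 27 globally.
Step 2: evaluate() creates a LOCAL data = 81 (no global keyword!).
Step 3: The global data is unchanged. result = 27

The answer is 27.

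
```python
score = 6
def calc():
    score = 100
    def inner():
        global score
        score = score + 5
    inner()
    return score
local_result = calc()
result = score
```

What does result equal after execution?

Step 1: Global score = 6. calc() creates local score = 100.
Step 2: inner() declares global score and adds 5: global score = 6 + 5 = 11.
Step 3: calc() returns its local score = 100 (unaffected by inner).
Step 4: result = global score = 11

The answer is 11.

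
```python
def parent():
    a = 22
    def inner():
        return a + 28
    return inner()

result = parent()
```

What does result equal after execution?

Step 1: parent() defines a = 22.
Step 2: inner() reads a = 22 from enclosing scope, returns 22 + 28 = 50.
Step 3: result = 50

The answer is 50.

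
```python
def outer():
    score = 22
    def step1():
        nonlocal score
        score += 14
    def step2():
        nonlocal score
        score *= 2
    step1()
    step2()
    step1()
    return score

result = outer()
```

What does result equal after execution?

Step 1: score = 22.
Step 2: step1(): score = 22 + 14 = 36.
Step 3: step2(): score = 36 * 2 = 72.
Step 4: step1(): score = 72 + 14 = 86. result = 86

The answer is 86.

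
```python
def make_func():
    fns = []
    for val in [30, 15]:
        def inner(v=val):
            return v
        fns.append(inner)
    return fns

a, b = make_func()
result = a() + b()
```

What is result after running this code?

Step 1: Default argument v=val captures val at each iteration.
Step 2: a() returns 30 (captured at first iteration), b() returns 15 (captured at second).
Step 3: result = 30 + 15 = 45

The answer is 45.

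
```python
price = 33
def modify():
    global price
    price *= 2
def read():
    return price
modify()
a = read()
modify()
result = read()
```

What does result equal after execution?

Step 1: price = 33.
Step 2: First modify(): price = 33 * 2 = 66.
Step 3: Second modify(): price = 66 * 2 = 132.
Step 4: read() returns 132

The answer is 132.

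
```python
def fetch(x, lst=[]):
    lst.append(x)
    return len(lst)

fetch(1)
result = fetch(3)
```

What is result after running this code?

Step 1: Mutable default list persists between calls.
Step 2: First call: lst = [1], len = 1. Second call: lst = [1, 3], len = 2.
Step 3: result = 2

The answer is 2.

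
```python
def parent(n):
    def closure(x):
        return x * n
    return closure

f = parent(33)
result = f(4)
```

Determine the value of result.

Step 1: parent(33) creates a closure capturing n = 33.
Step 2: f(4) computes 4 * 33 = 132.
Step 3: result = 132

The answer is 132.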